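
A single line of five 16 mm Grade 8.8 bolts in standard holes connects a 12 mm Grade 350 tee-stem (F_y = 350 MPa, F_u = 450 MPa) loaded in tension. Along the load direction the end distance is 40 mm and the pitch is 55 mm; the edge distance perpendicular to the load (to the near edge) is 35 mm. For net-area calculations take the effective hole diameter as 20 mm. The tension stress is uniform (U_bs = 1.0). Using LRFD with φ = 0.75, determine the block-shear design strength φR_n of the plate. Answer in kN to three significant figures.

514 kN

Shear plane L_v = 40 + 4·55 = 260 mm; A_gv = 260 × 12 = 3120 mm².
A_nv = (260 − 4.5·20) × 12 = 2040 mm².
A_nt = (35 − 0.5·20) × 12 = 300 mm².
0.6 F_u A_nv = 550.8 kN; 0.6 F_y A_gv = 655.2 kN → shear rupture governs the shear term.
R_n = 550.8 + 1.0 × 450 × 300 / 1000 = 685.8 kN.
Design strength φR_n = 0.75 × 685.8 = 514 kN.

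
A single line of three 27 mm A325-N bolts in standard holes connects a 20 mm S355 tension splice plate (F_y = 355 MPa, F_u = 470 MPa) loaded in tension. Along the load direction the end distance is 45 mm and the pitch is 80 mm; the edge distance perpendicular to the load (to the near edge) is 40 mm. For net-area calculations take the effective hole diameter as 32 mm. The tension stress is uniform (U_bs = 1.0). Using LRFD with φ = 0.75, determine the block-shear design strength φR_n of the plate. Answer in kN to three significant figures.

Shear plane L_v = 45 + 2·80 = 205 mm; A_gv = 205 × 20 = 4100 mm².
A_nv = (205 − 2.5·32) × 20 = 2500 mm².
A_nt = (40 − 0.5·32) × 20 = 480 mm².
0.6 F_u A_nv = 705 kN; 0.6 F_y A_gv = 873.3 kN → shear rupture governs the shear term.
R_n = 705 + 1.0 × 470 × 480 / 1000 = 930.6 kN.
Design strength φR_n = 0.75 × 930.6 = 698 kN.

698 kN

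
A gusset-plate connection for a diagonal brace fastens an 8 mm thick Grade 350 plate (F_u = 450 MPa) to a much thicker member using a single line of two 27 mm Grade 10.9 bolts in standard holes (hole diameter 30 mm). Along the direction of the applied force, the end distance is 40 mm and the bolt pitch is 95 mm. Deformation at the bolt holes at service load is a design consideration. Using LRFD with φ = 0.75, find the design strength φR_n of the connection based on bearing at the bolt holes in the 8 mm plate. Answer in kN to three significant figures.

256 kN

Per bolt r_n = 1.2 l_c t F_u ≤ 2.4 d t F_u; upper limit = 2.4 × 27 × 8 × 450 / 1000 = 233.3 kN.
Edge bolt: l_c = 40 − 30/2 = 25 mm → 1.2 × 25 × 8 × 450 / 1000 = 108 → r_n = 108 kN.
Interior bolts: l_c = 95 − 30 = 65 mm → 1.2 × 65 × 8 × 450 / 1000 = 280.8 → r_n = 233.3 kN.
R_n = 1 × 108 + 1 × 233.3 = 341.3 kN.
Design strength φR_n = 0.75 × 341.3 = 256 kN.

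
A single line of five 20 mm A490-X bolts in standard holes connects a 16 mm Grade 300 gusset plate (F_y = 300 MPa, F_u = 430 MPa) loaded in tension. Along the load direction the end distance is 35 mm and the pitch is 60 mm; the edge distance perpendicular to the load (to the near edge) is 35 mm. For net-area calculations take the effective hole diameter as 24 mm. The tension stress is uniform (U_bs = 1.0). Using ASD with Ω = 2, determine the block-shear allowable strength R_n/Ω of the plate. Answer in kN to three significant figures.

424 kN

Shear plane L_v = 35 + 4·60 = 275 mm; A_gv = 275 × 16 = 4400 mm².
A_nv = (275 − 4.5·24) × 16 = 2672 mm².
A_nt = (35 − 0.5·24) × 16 = 368 mm².
0.6 F_u A_nv = 689.4 kN; 0.6 F_y A_gv = 792 kN → shear rupture governs the shear term.
R_n = 689.4 + 1.0 × 430 × 368 / 1000 = 847.6 kN.
Allowable strength R_n/Ω = 847.6 / 2 = 424 kN.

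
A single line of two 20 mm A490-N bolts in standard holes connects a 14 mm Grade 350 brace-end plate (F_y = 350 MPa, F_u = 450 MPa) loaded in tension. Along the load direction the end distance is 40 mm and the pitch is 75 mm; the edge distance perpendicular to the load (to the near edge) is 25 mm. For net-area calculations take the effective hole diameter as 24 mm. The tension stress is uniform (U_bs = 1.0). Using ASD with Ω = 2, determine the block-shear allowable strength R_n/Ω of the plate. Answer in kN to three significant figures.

190 kN

Shear plane L_v = 40 + 1·75 = 115 mm; A_gv = 115 × 14 = 1610 mm².
A_nv = (115 − 1.5·24) × 14 = 1106 mm².
A_nt = (25 − 0.5·24) × 14 = 182 mm².
0.6 F_u A_nv = 298.6 kN; 0.6 F_y A_gv = 338.1 kN → shear rupture governs the shear term.
R_n = 298.6 + 1.0 × 450 × 182 / 1000 = 380.5 kN.
Allowable strength R_n/Ω = 380.5 / 2 = 190 kN.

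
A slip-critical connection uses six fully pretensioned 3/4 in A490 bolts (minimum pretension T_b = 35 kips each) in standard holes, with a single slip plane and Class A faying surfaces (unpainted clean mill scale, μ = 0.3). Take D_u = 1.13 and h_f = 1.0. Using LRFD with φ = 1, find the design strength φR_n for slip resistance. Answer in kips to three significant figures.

71.2 kips

R_n = μ · D_u · h_f · T_b · n_s · n_b = 0.3 × 1.13 × 1.0 × 35 × 1 × 6 = 71.19 kips.
Design strength φR_n = 1 × 71.19 = 71.2 kips.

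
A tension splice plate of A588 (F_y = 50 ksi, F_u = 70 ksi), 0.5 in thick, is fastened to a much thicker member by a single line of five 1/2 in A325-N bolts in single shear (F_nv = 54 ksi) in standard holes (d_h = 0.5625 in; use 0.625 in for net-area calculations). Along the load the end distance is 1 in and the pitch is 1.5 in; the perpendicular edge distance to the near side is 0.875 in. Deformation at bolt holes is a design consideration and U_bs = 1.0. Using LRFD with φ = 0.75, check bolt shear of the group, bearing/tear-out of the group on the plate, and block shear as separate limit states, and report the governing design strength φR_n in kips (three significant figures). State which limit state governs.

Bolt shear: A_b = π·0.5²/4 = 0.1963 in²; R_n = 54 × 0.1963 × 5 × 1 = 53.01 kips → 0.75 × 53.01 = 39.8 kips.
Bearing: edge l_c = 0.7188, r_n = 30.19 kips; interior l_c = 0.9375, r_n = 39.38 kips; R_n = 30.19 + 4·39.38 = 187.7 kips → 141 kips.
Block shear: A_gv = 3.5, A_nv = 2.094, A_nt = 0.2812 in²; R_n = min(0.6F_uA_nv, 0.6F_yA_gv) + U_bs·F_u·A_nt = 107.6 kips → 80.7 kips.
Bolt shear governs: 39.8 kips.

39.8 kips (bolt shear governs)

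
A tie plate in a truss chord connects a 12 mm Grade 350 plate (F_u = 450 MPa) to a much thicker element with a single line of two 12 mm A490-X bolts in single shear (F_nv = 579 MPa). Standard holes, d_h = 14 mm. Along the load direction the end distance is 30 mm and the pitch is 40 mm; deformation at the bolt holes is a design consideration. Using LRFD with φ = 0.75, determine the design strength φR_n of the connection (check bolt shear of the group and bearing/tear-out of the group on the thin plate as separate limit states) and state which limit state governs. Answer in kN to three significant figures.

Bolt shear: A_b = π·12²/4 = 113.1 mm²; R_n = 579 × 113.1 × 2 × 1 / 1000 = 131 kN → 0.75 × 131 = 98.2 kN.
Bearing (1.2 l_c t F_u ≤ 2.4 d t F_u): upper limit = 2.4·12·12·450 / 1000 = 155.5 kN.
  Edge l_c = 30 − 14/2 = 23 → r_n = 149 kN; interior l_c = 40 − 14 = 26 → r_n = 155.5 kN.
  R_n,bearing = 1·149 + 1·155.5 = 304.6 kN → 0.75 × 304.6 = 228 kN.
Bolt shear governs: 98.2 kN.

98.2 kN (bolt shear governs)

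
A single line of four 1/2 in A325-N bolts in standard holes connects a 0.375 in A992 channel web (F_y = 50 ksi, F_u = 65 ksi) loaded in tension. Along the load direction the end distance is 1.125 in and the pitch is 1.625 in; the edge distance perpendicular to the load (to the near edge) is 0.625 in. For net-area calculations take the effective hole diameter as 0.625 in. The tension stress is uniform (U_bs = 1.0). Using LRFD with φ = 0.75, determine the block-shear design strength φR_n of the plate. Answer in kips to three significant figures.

Shear plane L_v = 1.125 + 3·1.625 = 6 in; A_gv = 6 × 0.375 = 2.25 in².
A_nv = (6 − 3.5·0.625) × 0.375 = 1.43 in².
A_nt = (0.625 − 0.5·0.625) × 0.375 = 0.1172 in².
0.6 F_u A_nv = 55.76 kips; 0.6 F_y A_gv = 67.5 kips → shear rupture governs the shear term.
R_n = 55.76 + 1.0 × 65 × 0.1172 = 63.38 kips.
Design strength φR_n = 0.75 × 63.38 = 47.5 kips.

47.5 kips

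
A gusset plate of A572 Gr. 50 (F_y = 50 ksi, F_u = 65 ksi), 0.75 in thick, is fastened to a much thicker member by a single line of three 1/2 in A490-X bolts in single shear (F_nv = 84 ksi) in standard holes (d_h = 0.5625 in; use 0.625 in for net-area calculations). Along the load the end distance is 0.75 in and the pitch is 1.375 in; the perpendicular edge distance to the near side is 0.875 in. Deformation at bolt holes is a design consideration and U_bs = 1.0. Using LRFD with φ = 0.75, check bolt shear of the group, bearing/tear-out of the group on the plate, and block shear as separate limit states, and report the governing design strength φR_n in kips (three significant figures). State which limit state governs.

37.1 kips (bolt shear governs)

Bolt shear: A_b = π·0.5²/4 = 0.1963 in²; R_n = 84 × 0.1963 × 3 × 1 = 49.48 kips → 0.75 × 49.48 = 37.1 kips.
Bearing: edge l_c = 0.4688, r_n = 27.42 kips; interior l_c = 0.8125, r_n = 47.53 kips; R_n = 27.42 + 2·47.53 = 122.5 kips → 91.9 kips.
Block shear: A_gv = 2.625, A_nv = 1.453, A_nt = 0.4219 in²; R_n = min(0.6F_uA_nv, 0.6F_yA_gv) + U_bs·F_u·A_nt = 84.09 kips → 63.1 kips.
Bolt shear governs: 37.1 kips.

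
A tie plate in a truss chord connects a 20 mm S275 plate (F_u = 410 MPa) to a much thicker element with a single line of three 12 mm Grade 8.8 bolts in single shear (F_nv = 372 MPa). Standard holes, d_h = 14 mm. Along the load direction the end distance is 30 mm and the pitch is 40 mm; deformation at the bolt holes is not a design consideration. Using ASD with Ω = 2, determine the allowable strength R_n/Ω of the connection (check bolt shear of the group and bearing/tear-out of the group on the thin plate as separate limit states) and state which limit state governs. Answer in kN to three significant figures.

Bolt shear: A_b = π·12²/4 = 113.1 mm²; R_n = 372 × 113.1 × 3 × 1 / 1000 = 126.2 kN → 126.2 / 2 = 63.1 kN.
Bearing (1.5 l_c t F_u ≤ 3.0 d t F_u): upper limit = 3.0·12·20·410 / 1000 = 295.2 kN.
  Edge l_c = 30 − 14/2 = 23 → r_n = 282.9 kN; interior l_c = 40 − 14 = 26 → r_n = 295.2 kN.
  R_n,bearing = 1·282.9 + 2·295.2 = 873.3 kN → 873.3 / 2 = 437 kN.
Bolt shear governs: 63.1 kN.

63.1 kN (bolt shear governs)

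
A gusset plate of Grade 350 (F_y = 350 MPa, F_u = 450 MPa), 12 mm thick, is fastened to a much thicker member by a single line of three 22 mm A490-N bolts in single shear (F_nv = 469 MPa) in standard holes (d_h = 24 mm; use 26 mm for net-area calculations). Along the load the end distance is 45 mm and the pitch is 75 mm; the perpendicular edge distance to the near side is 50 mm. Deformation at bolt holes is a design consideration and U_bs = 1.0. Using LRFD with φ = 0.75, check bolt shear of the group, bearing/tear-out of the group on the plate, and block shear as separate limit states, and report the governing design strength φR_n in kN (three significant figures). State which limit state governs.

401 kN (bolt shear governs)

Bolt shear: A_b = π·22²/4 = 380.1 mm²; R_n = 469 × 380.1 × 3 × 1 / 1000 = 534.8 kN → 0.75 × 534.8 = 401 kN.
Bearing: edge l_c = 33, r_n = 213.8 kN; interior l_c = 51, r_n = 285.1 kN; R_n = 213.8 + 2·285.1 = 784.1 kN → 588 kN.
Block shear: A_gv = 2340, A_nv = 1560, A_nt = 444 mm²; R_n = min(0.6F_uA_nv, 0.6F_yA_gv) + U_bs·F_u·A_nt = 621 kN → 466 kN.
Bolt shear governs: 401 kN.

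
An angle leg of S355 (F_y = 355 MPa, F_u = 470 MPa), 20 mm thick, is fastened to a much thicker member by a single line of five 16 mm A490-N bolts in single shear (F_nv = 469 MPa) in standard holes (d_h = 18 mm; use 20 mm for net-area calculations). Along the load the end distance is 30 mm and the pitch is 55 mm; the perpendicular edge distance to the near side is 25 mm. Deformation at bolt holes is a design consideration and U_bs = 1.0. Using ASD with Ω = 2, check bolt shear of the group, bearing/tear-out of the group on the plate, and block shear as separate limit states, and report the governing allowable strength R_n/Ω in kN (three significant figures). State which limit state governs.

236 kN (bolt shear governs)

Bolt shear: A_b = π·16²/4 = 201.1 mm²; R_n = 469 × 201.1 × 5 × 1 / 1000 = 471.5 kN → 471.5 / 2 = 236 kN.
Bearing: edge l_c = 21, r_n = 236.9 kN; interior l_c = 37, r_n = 361 kN; R_n = 236.9 + 4·361 = 1681 kN → 840 kN.
Block shear: A_gv = 5000, A_nv = 3200, A_nt = 300 mm²; R_n = min(0.6F_uA_nv, 0.6F_yA_gv) + U_bs·F_u·A_nt = 1043 kN → 522 kN.
Bolt shear governs: 236 kN.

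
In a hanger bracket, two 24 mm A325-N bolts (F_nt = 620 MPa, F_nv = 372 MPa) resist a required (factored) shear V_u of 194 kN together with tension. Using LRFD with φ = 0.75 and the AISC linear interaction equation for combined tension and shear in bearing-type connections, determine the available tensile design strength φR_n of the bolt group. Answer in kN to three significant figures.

A_b = π·24²/4 = 452.4 mm²; f_rv = 194 × 1000 / (2 × 452.4) = 214.4 MPa.
F'_nt = 1.3 F_nt − (F_nt / φF_nv) f_rv = 1.3·620 − (620/(0.75·372))·214.4 = 329.5 MPa, capped at F_nt → F'_nt = 329.5 MPa.
R_n = F'_nt · A_b · n = 329.5 × 452.4 × 2 / 1000 = 298.1 kN.
Design strength φR_n = 0.75 × 298.1 = 224 kN.

224 kN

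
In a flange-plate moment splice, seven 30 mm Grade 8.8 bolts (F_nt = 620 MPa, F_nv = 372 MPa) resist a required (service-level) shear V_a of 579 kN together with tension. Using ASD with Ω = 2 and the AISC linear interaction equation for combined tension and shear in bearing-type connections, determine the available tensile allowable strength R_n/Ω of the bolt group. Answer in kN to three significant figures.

A_b = π·30²/4 = 706.9 mm²; f_rv = 579 × 1000 / (7 × 706.9) = 117 MPa.
F'_nt = 1.3 F_nt − (Ω F_nt / F_nv) f_rv = 1.3·620 − (2·620/372)·117 = 415.9 MPa, capped at F_nt → F'_nt = 415.9 MPa.
R_n = F'_nt · A_b · n = 415.9 × 706.9 × 7 / 1000 = 2058 kN.
Allowable strength R_n/Ω = 2058 / 2 = 1030 kN.

1030 kN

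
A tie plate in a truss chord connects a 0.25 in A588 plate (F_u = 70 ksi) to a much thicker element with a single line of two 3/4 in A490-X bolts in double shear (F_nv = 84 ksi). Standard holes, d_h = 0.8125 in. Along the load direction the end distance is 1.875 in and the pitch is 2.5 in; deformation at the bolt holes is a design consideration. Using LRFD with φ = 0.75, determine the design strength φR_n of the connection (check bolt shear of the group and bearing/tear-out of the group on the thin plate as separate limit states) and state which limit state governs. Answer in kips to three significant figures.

Bolt shear: A_b = π·0.75²/4 = 0.4418 in²; R_n = 84 × 0.4418 × 2 × 2 = 148.4 kips → 0.75 × 148.4 = 111 kips.
Bearing (1.2 l_c t F_u ≤ 2.4 d t F_u): upper limit = 2.4·0.75·0.25·70 = 31.5 kips.
  Edge l_c = 1.875 − 0.8125/2 = 1.469 → r_n = 30.84 kips; interior l_c = 2.5 − 0.8125 = 1.688 → r_n = 31.5 kips.
  R_n,bearing = 1·30.84 + 1·31.5 = 62.34 kips → 0.75 × 62.34 = 46.8 kips.
Bearing governs: 46.8 kips.

46.8 kips (bearing governs)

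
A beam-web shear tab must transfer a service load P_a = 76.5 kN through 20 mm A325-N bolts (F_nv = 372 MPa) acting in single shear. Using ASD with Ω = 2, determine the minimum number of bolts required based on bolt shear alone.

2 bolts

A_b = π·20²/4 = 314.2 mm².
Per-bolt allowable strength R_n/Ω = 372 × 314.2 × 1 / 1000 / 2 = 58.43 kN.
n ≥ 76.5 / 58.43 = 1.309 → use 2 bolts.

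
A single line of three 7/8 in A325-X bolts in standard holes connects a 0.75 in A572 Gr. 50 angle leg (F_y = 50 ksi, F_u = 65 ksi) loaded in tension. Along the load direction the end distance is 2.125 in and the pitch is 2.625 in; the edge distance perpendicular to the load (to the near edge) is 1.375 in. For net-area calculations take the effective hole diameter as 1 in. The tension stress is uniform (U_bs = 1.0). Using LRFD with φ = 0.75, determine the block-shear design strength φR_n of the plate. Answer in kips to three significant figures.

139 kips

Shear plane L_v = 2.125 + 2·2.625 = 7.375 in; A_gv = 7.375 × 0.75 = 5.531 in².
A_nv = (7.375 − 2.5·1) × 0.75 = 3.656 in².
A_nt = (1.375 − 0.5·1) × 0.75 = 0.6562 in².
0.6 F_u A_nv = 142.6 kips; 0.6 F_y A_gv = 165.9 kips → shear rupture governs the shear term.
R_n = 142.6 + 1.0 × 65 × 0.6562 = 185.2 kips.
Design strength φR_n = 0.75 × 185.2 = 139 kips.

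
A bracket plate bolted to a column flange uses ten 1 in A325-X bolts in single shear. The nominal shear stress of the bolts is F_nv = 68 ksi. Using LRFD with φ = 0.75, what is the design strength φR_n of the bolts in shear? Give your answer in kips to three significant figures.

401 kips

A_b = π × 1² / 4 = 0.7854 in².
R_n = F_nv · A_b · n · n_s = 68 × 0.7854 × 10 × 1 = 534.1 kips.
Design strength φR_n = 0.75 × 534.1 = 401 kips.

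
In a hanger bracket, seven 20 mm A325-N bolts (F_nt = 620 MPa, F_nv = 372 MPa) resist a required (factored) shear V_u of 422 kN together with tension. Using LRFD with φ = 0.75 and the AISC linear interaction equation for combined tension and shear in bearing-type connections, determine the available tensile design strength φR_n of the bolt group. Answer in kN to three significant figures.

A_b = π·20²/4 = 314.2 mm²; f_rv = 422 × 1000 / (7 × 314.2) = 191.9 MPa.
F'_nt = 1.3 F_nt − (F_nt / φF_nv) f_rv = 1.3·620 − (620/(0.75·372))·191.9 = 379.6 MPa, capped at F_nt → F'_nt = 379.6 MPa.
R_n = F'_nt · A_b · n = 379.6 × 314.2 × 7 / 1000 = 834.7 kN.
Design strength φR_n = 0.75 × 834.7 = 626 kN.

626 kN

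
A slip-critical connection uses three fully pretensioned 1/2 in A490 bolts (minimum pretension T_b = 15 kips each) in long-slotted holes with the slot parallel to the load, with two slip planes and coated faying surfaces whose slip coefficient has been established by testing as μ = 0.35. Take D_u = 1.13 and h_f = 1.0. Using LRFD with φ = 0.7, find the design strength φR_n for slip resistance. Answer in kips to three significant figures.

24.9 kips

R_n = μ · D_u · h_f · T_b · n_s · n_b = 0.35 × 1.13 × 1.0 × 15 × 2 × 3 = 35.59 kips.
Design strength φR_n = 0.7 × 35.59 = 24.9 kips.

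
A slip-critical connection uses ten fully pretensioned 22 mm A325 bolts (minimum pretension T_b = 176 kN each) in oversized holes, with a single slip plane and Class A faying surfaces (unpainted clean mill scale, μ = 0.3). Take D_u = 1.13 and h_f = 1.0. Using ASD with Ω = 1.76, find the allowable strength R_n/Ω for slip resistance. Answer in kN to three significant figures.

339 kN

R_n = μ · D_u · h_f · T_b · n_s · n_b = 0.3 × 1.13 × 1.0 × 176 × 1 × 10 = 596.6 kN.
Allowable strength R_n/Ω = 596.6 / 1.76 = 339 kN.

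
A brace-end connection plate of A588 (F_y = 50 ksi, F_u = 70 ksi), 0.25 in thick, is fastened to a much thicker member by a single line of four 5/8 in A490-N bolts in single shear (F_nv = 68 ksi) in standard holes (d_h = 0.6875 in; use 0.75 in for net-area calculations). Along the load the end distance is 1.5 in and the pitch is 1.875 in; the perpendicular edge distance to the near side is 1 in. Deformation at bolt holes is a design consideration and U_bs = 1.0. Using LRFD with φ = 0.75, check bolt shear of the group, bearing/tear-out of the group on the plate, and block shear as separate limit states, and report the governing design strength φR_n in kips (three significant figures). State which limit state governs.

Bolt shear: A_b = π·0.625²/4 = 0.3068 in²; R_n = 68 × 0.3068 × 4 × 1 = 83.45 kips → 0.75 × 83.45 = 62.6 kips.
Bearing: edge l_c = 1.156, r_n = 24.28 kips; interior l_c = 1.188, r_n = 24.94 kips; R_n = 24.28 + 3·24.94 = 99.09 kips → 74.3 kips.
Block shear: A_gv = 1.781, A_nv = 1.125, A_nt = 0.1562 in²; R_n = min(0.6F_uA_nv, 0.6F_yA_gv) + U_bs·F_u·A_nt = 58.19 kips → 43.6 kips.
Block shear governs: 43.6 kips.

43.6 kips (block shear governs)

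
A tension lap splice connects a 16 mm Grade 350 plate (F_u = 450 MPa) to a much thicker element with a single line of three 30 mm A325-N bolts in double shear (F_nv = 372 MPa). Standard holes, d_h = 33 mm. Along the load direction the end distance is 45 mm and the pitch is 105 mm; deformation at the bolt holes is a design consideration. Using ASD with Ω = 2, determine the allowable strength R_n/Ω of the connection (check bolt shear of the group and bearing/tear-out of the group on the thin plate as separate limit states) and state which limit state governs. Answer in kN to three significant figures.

642 kN (bearing governs)

Bolt shear: A_b = π·30²/4 = 706.9 mm²; R_n = 372 × 706.9 × 3 × 2 / 1000 = 1578 kN → 1578 / 2 = 789 kN.
Bearing (1.2 l_c t F_u ≤ 2.4 d t F_u): upper limit = 2.4·30·16·450 / 1000 = 518.4 kN.
  Edge l_c = 45 − 33/2 = 28.5 → r_n = 246.2 kN; interior l_c = 105 − 33 = 72 → r_n = 518.4 kN.
  R_n,bearing = 1·246.2 + 2·518.4 = 1283 kN → 1283 / 2 = 642 kN.
Bearing governs: 642 kN.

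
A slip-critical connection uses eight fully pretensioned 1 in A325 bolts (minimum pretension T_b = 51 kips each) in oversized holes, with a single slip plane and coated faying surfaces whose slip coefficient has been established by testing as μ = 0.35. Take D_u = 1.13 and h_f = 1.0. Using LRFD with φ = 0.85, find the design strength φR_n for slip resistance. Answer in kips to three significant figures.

R_n = μ · D_u · h_f · T_b · n_s · n_b = 0.35 × 1.13 × 1.0 × 51 × 1 × 8 = 161.4 kips.
Design strength φR_n = 0.85 × 161.4 = 137 kips.

137 kips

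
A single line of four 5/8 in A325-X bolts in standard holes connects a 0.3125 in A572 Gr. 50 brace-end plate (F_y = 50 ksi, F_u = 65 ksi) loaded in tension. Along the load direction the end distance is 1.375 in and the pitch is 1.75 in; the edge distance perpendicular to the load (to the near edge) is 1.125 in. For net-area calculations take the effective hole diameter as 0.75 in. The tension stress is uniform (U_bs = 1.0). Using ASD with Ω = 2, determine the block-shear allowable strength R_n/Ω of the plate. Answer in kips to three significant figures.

32 kips

Shear plane L_v = 1.375 + 3·1.75 = 6.625 in; A_gv = 6.625 × 0.3125 = 2.07 in².
A_nv = (6.625 − 3.5·0.75) × 0.3125 = 1.25 in².
A_nt = (1.125 − 0.5·0.75) × 0.3125 = 0.2344 in².
0.6 F_u A_nv = 48.75 kips; 0.6 F_y A_gv = 62.11 kips → shear rupture governs the shear term.
R_n = 48.75 + 1.0 × 65 × 0.2344 = 63.98 kips.
Allowable strength R_n/Ω = 63.98 / 2 = 32 kips.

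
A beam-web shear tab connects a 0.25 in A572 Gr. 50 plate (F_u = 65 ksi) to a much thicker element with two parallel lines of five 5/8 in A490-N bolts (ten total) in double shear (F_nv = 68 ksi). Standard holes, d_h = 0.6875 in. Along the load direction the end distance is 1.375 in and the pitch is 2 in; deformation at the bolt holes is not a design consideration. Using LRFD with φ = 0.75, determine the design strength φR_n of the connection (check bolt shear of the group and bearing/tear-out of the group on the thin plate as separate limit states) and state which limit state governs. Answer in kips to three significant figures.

Bolt shear: A_b = π·0.625²/4 = 0.3068 in²; R_n = 68 × 0.3068 × 10 × 2 = 417.2 kips → 0.75 × 417.2 = 313 kips.
Bearing (1.5 l_c t F_u ≤ 3.0 d t F_u): upper limit = 3.0·0.625·0.25·65 = 30.47 kips.
  Edge l_c = 1.375 − 0.6875/2 = 1.031 → r_n = 25.14 kips; interior l_c = 2 − 0.6875 = 1.312 → r_n = 30.47 kips.
  R_n,bearing = 2·25.14 + 8·30.47 = 294 kips → 0.75 × 294 = 221 kips.
Bearing governs: 221 kips.

221 kips (bearing governs)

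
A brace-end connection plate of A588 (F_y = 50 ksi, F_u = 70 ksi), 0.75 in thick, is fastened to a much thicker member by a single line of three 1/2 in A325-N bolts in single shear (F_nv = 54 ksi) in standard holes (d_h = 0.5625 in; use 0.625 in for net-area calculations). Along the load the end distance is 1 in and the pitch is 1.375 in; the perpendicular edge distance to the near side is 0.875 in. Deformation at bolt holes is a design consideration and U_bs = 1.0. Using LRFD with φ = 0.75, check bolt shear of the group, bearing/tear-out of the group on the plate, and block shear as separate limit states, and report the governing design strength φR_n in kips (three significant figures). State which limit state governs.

Bolt shear: A_b = π·0.5²/4 = 0.1963 in²; R_n = 54 × 0.1963 × 3 × 1 = 31.81 kips → 0.75 × 31.81 = 23.9 kips.
Bearing: edge l_c = 0.7188, r_n = 45.28 kips; interior l_c = 0.8125, r_n = 51.19 kips; R_n = 45.28 + 2·51.19 = 147.7 kips → 111 kips.
Block shear: A_gv = 2.812, A_nv = 1.641, A_nt = 0.4219 in²; R_n = min(0.6F_uA_nv, 0.6F_yA_gv) + U_bs·F_u·A_nt = 98.44 kips → 73.8 kips.
Bolt shear governs: 23.9 kips.

23.9 kips (bolt shear governs)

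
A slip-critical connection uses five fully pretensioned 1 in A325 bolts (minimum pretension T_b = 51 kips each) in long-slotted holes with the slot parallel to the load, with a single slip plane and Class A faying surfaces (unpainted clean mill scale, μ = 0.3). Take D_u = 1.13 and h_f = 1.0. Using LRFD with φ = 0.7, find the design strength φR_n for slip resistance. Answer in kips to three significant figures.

R_n = μ · D_u · h_f · T_b · n_s · n_b = 0.3 × 1.13 × 1.0 × 51 × 1 × 5 = 86.44 kips.
Design strength φR_n = 0.7 × 86.44 = 60.5 kips.

60.5 kips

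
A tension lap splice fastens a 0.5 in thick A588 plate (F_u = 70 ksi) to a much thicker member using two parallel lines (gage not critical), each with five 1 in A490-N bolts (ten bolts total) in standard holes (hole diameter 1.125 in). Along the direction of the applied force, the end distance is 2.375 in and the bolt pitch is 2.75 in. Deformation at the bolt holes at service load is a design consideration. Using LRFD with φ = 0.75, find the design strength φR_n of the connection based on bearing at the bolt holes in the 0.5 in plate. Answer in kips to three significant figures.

Per bolt r_n = 1.2 l_c t F_u ≤ 2.4 d t F_u; upper limit = 2.4 × 1 × 0.5 × 70 = 84 kips.
Edge bolt: l_c = 2.375 − 1.125/2 = 1.812 in → 1.2 × 1.812 × 0.5 × 70 = 76.12 → r_n = 76.12 kips.
Interior bolts: l_c = 2.75 − 1.125 = 1.625 in → 1.2 × 1.625 × 0.5 × 70 = 68.25 → r_n = 68.25 kips.
R_n = 2 × 76.12 + 8 × 68.25 = 698.2 kips.
Design strength φR_n = 0.75 × 698.2 = 524 kips.

524 kips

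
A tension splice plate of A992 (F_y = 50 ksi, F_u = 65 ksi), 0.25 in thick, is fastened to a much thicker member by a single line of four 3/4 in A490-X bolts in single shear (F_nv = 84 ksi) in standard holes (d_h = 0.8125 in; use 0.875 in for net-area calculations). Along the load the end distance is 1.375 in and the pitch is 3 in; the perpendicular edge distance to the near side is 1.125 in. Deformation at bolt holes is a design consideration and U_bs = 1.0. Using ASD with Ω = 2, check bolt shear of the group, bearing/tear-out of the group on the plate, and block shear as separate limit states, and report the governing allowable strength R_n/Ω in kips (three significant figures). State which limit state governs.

41.2 kips (block shear governs)

Bolt shear: A_b = π·0.75²/4 = 0.4418 in²; R_n = 84 × 0.4418 × 4 × 1 = 148.4 kips → 148.4 / 2 = 74.2 kips.
Bearing: edge l_c = 0.9688, r_n = 18.89 kips; interior l_c = 2.188, r_n = 29.25 kips; R_n = 18.89 + 3·29.25 = 106.6 kips → 53.3 kips.
Block shear: A_gv = 2.594, A_nv = 1.828, A_nt = 0.1719 in²; R_n = min(0.6F_uA_nv, 0.6F_yA_gv) + U_bs·F_u·A_nt = 82.47 kips → 41.2 kips.
Block shear governs: 41.2 kips.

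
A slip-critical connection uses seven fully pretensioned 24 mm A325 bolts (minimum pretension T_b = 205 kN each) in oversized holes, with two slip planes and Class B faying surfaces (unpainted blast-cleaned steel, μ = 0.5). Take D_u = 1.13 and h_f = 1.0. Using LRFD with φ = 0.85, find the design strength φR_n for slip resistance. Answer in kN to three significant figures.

R_n = μ · D_u · h_f · T_b · n_s · n_b = 0.5 × 1.13 × 1.0 × 205 × 2 × 7 = 1622 kN.
Design strength φR_n = 0.85 × 1622 = 1380 kN.

1380 kN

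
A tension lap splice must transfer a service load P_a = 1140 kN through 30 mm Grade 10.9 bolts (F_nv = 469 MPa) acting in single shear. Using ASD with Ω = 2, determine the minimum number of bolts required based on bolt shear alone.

7 bolts

A_b = π·30²/4 = 706.9 mm².
Per-bolt allowable strength R_n/Ω = 469 × 706.9 × 1 / 1000 / 2 = 165.8 kN.
n ≥ 1140 / 165.8 = 6.877 → use 7 bolts.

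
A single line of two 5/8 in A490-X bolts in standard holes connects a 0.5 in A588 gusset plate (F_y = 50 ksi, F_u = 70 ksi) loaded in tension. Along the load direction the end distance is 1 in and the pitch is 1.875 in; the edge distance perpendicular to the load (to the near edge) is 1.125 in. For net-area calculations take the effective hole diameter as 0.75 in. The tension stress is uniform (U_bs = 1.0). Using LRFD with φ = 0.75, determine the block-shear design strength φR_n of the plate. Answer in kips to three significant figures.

Shear plane L_v = 1 + 1·1.875 = 2.875 in; A_gv = 2.875 × 0.5 = 1.438 in².
A_nv = (2.875 − 1.5·0.75) × 0.5 = 0.875 in².
A_nt = (1.125 − 0.5·0.75) × 0.5 = 0.375 in².
0.6 F_u A_nv = 36.75 kips; 0.6 F_y A_gv = 43.12 kips → shear rupture governs the shear term.
R_n = 36.75 + 1.0 × 70 × 0.375 = 63 kips.
Design strength φR_n = 0.75 × 63 = 47.2 kips.

47.2 kips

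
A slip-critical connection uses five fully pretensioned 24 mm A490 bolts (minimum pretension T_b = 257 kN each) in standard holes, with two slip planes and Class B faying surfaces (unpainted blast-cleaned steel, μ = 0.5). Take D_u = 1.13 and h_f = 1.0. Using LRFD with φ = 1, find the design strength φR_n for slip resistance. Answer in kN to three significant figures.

1450 kN

R_n = μ · D_u · h_f · T_b · n_s · n_b = 0.5 × 1.13 × 1.0 × 257 × 2 × 5 = 1452 kN.
Design strength φR_n = 1 × 1452 = 1450 kN.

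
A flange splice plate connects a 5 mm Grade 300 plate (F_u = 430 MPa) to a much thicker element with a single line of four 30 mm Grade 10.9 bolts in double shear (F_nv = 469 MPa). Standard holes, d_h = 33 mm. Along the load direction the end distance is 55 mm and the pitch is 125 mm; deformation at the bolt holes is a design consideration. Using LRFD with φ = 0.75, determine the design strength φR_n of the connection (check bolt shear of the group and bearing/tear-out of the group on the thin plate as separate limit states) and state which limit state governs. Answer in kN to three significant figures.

Bolt shear: A_b = π·30²/4 = 706.9 mm²; R_n = 469 × 706.9 × 4 × 2 / 1000 = 2652 kN → 0.75 × 2652 = 1990 kN.
Bearing (1.2 l_c t F_u ≤ 2.4 d t F_u): upper limit = 2.4·30·5·430 / 1000 = 154.8 kN.
  Edge l_c = 55 − 33/2 = 38.5 → r_n = 99.33 kN; interior l_c = 125 − 33 = 92 → r_n = 154.8 kN.
  R_n,bearing = 1·99.33 + 3·154.8 = 563.7 kN → 0.75 × 563.7 = 423 kN.
Bearing governs: 423 kN.

423 kN (bearing governs)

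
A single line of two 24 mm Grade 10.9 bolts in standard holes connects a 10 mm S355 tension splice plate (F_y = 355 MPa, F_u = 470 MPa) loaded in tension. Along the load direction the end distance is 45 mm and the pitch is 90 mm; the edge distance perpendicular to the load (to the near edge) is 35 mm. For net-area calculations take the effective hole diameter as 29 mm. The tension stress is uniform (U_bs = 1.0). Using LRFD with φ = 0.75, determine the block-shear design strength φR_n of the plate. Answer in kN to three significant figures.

Shear plane L_v = 45 + 1·90 = 135 mm; A_gv = 135 × 10 = 1350 mm².
A_nv = (135 − 1.5·29) × 10 = 915 mm².
A_nt = (35 − 0.5·29) × 10 = 205 mm².
0.6 F_u A_nv = 258 kN; 0.6 F_y A_gv = 287.6 kN → shear rupture governs the shear term.
R_n = 258 + 1.0 × 470 × 205 / 1000 = 354.4 kN.
Design strength φR_n = 0.75 × 354.4 = 266 kN.

266 kN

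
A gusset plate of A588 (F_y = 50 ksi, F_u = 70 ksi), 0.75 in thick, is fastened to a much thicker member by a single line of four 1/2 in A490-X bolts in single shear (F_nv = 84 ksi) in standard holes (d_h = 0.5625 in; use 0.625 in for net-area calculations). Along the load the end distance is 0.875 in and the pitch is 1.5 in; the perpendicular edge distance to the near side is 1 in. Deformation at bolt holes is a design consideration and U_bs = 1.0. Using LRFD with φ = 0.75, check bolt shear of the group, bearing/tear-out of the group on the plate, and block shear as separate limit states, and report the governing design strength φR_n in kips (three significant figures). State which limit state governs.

Bolt shear: A_b = π·0.5²/4 = 0.1963 in²; R_n = 84 × 0.1963 × 4 × 1 = 65.97 kips → 0.75 × 65.97 = 49.5 kips.
Bearing: edge l_c = 0.5938, r_n = 37.41 kips; interior l_c = 0.9375, r_n = 59.06 kips; R_n = 37.41 + 3·59.06 = 214.6 kips → 161 kips.
Block shear: A_gv = 4.031, A_nv = 2.391, A_nt = 0.5156 in²; R_n = min(0.6F_uA_nv, 0.6F_yA_gv) + U_bs·F_u·A_nt = 136.5 kips → 102 kips.
Bolt shear governs: 49.5 kips.

49.5 kips (bolt shear governs)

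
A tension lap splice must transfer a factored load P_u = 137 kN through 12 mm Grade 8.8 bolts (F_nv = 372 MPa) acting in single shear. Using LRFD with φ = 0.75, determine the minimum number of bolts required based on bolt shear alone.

5 bolts

A_b = π·12²/4 = 113.1 mm².
Per-bolt design strength φR_n = 0.75 × 372 × 113.1 × 1 / 1000 = 31.55 kN.
n ≥ 137 / 31.55 = 4.342 → use 5 bolts.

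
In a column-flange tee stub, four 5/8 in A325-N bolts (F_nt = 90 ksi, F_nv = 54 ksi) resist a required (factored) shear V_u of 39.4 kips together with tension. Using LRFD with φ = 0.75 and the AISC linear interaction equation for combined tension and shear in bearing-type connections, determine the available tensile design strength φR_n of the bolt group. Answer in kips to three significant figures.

A_b = π·0.625²/4 = 0.3068 in²; f_rv = 39.4 / (4 × 0.3068) = 32.11 ksi.
F'_nt = 1.3 F_nt − (F_nt / φF_nv) f_rv = 1.3·90 − (90/(0.75·54))·32.11 = 45.65 ksi, capped at F_nt → F'_nt = 45.65 ksi.
R_n = F'_nt · A_b · n = 45.65 × 0.3068 × 4 = 56.03 kips.
Design strength φR_n = 0.75 × 56.03 = 42 kips.

42 kips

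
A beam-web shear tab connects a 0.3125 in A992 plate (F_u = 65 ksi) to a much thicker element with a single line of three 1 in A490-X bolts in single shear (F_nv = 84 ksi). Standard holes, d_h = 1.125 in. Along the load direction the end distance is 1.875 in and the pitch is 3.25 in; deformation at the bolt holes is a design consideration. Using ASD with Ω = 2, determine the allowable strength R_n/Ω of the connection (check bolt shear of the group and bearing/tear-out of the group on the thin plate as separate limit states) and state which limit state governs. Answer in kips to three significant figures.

Bolt shear: A_b = π·1²/4 = 0.7854 in²; R_n = 84 × 0.7854 × 3 × 1 = 197.9 kips → 197.9 / 2 = 99 kips.
Bearing (1.2 l_c t F_u ≤ 2.4 d t F_u): upper limit = 2.4·1·0.3125·65 = 48.75 kips.
  Edge l_c = 1.875 − 1.125/2 = 1.312 → r_n = 31.99 kips; interior l_c = 3.25 − 1.125 = 2.125 → r_n = 48.75 kips.
  R_n,bearing = 1·31.99 + 2·48.75 = 129.5 kips → 129.5 / 2 = 64.7 kips.
Bearing governs: 64.7 kips.

64.7 kips (bearing governs)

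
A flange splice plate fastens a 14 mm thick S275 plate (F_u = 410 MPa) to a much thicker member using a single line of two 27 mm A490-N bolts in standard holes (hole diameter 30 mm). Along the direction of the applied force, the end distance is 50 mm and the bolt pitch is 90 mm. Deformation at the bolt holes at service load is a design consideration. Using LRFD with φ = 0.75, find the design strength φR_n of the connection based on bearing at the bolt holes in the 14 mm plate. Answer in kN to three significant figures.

Per bolt r_n = 1.2 l_c t F_u ≤ 2.4 d t F_u; upper limit = 2.4 × 27 × 14 × 410 / 1000 = 372 kN.
Edge bolt: l_c = 50 − 30/2 = 35 mm → 1.2 × 35 × 14 × 410 / 1000 = 241.1 → r_n = 241.1 kN.
Interior bolts: l_c = 90 − 30 = 60 mm → 1.2 × 60 × 14 × 410 / 1000 = 413.3 → r_n = 372 kN.
R_n = 1 × 241.1 + 1 × 372 = 613 kN.
Design strength φR_n = 0.75 × 613 = 460 kN.

460 kN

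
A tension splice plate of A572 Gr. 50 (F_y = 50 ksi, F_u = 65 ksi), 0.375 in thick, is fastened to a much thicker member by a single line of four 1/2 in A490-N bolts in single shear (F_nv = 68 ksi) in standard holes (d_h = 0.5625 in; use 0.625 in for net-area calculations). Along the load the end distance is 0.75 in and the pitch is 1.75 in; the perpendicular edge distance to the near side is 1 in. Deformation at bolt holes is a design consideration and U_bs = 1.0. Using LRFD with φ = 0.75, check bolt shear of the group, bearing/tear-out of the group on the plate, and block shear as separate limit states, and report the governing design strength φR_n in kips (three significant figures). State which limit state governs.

40.1 kips (bolt shear governs)

Bolt shear: A_b = π·0.5²/4 = 0.1963 in²; R_n = 68 × 0.1963 × 4 × 1 = 53.41 kips → 0.75 × 53.41 = 40.1 kips.
Bearing: edge l_c = 0.4688, r_n = 13.71 kips; interior l_c = 1.188, r_n = 29.25 kips; R_n = 13.71 + 3·29.25 = 101.5 kips → 76.1 kips.
Block shear: A_gv = 2.25, A_nv = 1.43, A_nt = 0.2578 in²; R_n = min(0.6F_uA_nv, 0.6F_yA_gv) + U_bs·F_u·A_nt = 72.52 kips → 54.4 kips.
Bolt shear governs: 40.1 kips.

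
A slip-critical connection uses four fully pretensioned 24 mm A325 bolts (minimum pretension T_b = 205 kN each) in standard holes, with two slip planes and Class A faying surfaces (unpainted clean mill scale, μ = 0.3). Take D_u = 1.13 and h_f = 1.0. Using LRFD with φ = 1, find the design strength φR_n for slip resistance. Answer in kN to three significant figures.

R_n = μ · D_u · h_f · T_b · n_s · n_b = 0.3 × 1.13 × 1.0 × 205 × 2 × 4 = 556 kN.
Design strength φR_n = 1 × 556 = 556 kN.

556 kN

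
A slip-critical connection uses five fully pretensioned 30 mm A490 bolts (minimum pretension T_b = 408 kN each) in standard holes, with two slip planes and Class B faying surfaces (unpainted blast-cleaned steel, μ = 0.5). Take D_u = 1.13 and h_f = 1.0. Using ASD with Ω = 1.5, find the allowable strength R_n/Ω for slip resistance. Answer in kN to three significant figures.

1540 kN

R_n = μ · D_u · h_f · T_b · n_s · n_b = 0.5 × 1.13 × 1.0 × 408 × 2 × 5 = 2305 kN.
Allowable strength R_n/Ω = 2305 / 1.5 = 1540 kN.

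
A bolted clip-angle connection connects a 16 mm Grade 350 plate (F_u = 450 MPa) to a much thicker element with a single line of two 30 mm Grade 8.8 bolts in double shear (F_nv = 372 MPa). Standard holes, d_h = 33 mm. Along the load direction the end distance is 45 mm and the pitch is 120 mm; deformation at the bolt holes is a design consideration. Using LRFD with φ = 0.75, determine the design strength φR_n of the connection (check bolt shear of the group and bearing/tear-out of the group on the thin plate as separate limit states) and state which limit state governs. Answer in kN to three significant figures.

573 kN (bearing governs)

Bolt shear: A_b = π·30²/4 = 706.9 mm²; R_n = 372 × 706.9 × 2 × 2 / 1000 = 1052 kN → 0.75 × 1052 = 789 kN.
Bearing (1.2 l_c t F_u ≤ 2.4 d t F_u): upper limit = 2.4·30·16·450 / 1000 = 518.4 kN.
  Edge l_c = 45 − 33/2 = 28.5 → r_n = 246.2 kN; interior l_c = 120 − 33 = 87 → r_n = 518.4 kN.
  R_n,bearing = 1·246.2 + 1·518.4 = 764.6 kN → 0.75 × 764.6 = 573 kN.
Bearing governs: 573 kN.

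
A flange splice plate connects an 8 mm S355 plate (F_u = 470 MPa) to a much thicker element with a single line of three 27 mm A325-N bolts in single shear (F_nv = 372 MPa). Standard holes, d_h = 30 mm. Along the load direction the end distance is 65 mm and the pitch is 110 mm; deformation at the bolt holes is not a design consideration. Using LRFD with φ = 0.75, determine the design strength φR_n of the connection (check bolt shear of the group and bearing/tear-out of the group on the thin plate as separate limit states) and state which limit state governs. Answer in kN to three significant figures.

Bolt shear: A_b = π·27²/4 = 572.6 mm²; R_n = 372 × 572.6 × 3 × 1 / 1000 = 639 kN → 0.75 × 639 = 479 kN.
Bearing (1.5 l_c t F_u ≤ 3.0 d t F_u): upper limit = 3.0·27·8·470 / 1000 = 304.6 kN.
  Edge l_c = 65 − 30/2 = 50 → r_n = 282 kN; interior l_c = 110 − 30 = 80 → r_n = 304.6 kN.
  R_n,bearing = 1·282 + 2·304.6 = 891.1 kN → 0.75 × 891.1 = 668 kN.
Bolt shear governs: 479 kN.

479 kN (bolt shear governs)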